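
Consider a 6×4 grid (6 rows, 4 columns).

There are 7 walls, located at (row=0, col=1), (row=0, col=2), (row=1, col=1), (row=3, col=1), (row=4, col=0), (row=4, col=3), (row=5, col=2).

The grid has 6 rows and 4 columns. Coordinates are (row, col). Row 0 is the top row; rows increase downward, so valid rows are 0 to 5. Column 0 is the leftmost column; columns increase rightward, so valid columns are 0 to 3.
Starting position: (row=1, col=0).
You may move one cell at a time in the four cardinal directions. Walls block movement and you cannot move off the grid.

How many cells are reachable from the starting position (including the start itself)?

Answer: Reachable cells: 16

Derivation:
BFS flood-fill from (row=1, col=0):
  Distance 0: (row=1, col=0)
  Distance 1: (row=0, col=0), (row=2, col=0)
  Distance 2: (row=2, col=1), (row=3, col=0)
  Distance 3: (row=2, col=2)
  Distance 4: (row=1, col=2), (row=2, col=3), (row=3, col=2)
  Distance 5: (row=1, col=3), (row=3, col=3), (row=4, col=2)
  Distance 6: (row=0, col=3), (row=4, col=1)
  Distance 7: (row=5, col=1)
  Distance 8: (row=5, col=0)
Total reachable: 16 (grid has 17 open cells total)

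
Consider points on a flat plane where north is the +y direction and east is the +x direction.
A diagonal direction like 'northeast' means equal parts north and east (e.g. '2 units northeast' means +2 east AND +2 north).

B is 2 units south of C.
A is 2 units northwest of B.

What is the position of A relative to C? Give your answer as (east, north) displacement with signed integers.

Place C at the origin (east=0, north=0).
  B is 2 units south of C: delta (east=+0, north=-2); B at (east=0, north=-2).
  A is 2 units northwest of B: delta (east=-2, north=+2); A at (east=-2, north=0).
Therefore A relative to C: (east=-2, north=0).

Answer: A is at (east=-2, north=0) relative to C.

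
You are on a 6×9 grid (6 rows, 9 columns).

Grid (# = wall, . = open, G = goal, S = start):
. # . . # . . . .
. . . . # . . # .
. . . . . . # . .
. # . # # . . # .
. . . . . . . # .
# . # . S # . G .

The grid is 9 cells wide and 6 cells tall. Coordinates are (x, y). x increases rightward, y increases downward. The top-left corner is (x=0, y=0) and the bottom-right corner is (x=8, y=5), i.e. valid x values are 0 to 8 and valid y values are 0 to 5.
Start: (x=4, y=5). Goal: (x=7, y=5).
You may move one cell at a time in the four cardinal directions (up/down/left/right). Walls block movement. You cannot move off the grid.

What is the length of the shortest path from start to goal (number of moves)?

Answer: Shortest path length: 5

Derivation:
BFS from (x=4, y=5) until reaching (x=7, y=5):
  Distance 0: (x=4, y=5)
  Distance 1: (x=4, y=4), (x=3, y=5)
  Distance 2: (x=3, y=4), (x=5, y=4)
  Distance 3: (x=5, y=3), (x=2, y=4), (x=6, y=4)
  Distance 4: (x=5, y=2), (x=2, y=3), (x=6, y=3), (x=1, y=4), (x=6, y=5)
  Distance 5: (x=5, y=1), (x=2, y=2), (x=4, y=2), (x=0, y=4), (x=1, y=5), (x=7, y=5)  <- goal reached here
One shortest path (5 moves): (x=4, y=5) -> (x=4, y=4) -> (x=5, y=4) -> (x=6, y=4) -> (x=6, y=5) -> (x=7, y=5)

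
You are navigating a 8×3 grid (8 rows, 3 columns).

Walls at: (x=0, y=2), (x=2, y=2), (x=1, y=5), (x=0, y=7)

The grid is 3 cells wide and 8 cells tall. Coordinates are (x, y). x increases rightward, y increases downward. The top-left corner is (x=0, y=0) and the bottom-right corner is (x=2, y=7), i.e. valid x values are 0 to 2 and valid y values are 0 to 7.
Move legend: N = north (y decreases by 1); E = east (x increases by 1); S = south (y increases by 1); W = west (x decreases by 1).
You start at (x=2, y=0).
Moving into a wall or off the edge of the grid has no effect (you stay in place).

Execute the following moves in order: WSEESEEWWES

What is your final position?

Answer: Final position: (x=1, y=2)

Derivation:
Start: (x=2, y=0)
  W (west): (x=2, y=0) -> (x=1, y=0)
  S (south): (x=1, y=0) -> (x=1, y=1)
  E (east): (x=1, y=1) -> (x=2, y=1)
  E (east): blocked, stay at (x=2, y=1)
  S (south): blocked, stay at (x=2, y=1)
  E (east): blocked, stay at (x=2, y=1)
  E (east): blocked, stay at (x=2, y=1)
  W (west): (x=2, y=1) -> (x=1, y=1)
  W (west): (x=1, y=1) -> (x=0, y=1)
  E (east): (x=0, y=1) -> (x=1, y=1)
  S (south): (x=1, y=1) -> (x=1, y=2)
Final: (x=1, y=2)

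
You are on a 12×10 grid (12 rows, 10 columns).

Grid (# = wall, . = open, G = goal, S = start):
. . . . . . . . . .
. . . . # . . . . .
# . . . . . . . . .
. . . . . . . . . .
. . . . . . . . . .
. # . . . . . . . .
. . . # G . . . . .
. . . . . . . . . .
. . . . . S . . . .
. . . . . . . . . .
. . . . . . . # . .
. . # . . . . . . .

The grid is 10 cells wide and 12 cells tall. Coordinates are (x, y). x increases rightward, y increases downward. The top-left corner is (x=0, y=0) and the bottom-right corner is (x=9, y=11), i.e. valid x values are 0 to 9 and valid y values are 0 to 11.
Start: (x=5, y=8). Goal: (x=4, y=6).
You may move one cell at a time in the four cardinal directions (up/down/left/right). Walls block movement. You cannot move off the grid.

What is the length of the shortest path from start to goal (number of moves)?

BFS from (x=5, y=8) until reaching (x=4, y=6):
  Distance 0: (x=5, y=8)
  Distance 1: (x=5, y=7), (x=4, y=8), (x=6, y=8), (x=5, y=9)
  Distance 2: (x=5, y=6), (x=4, y=7), (x=6, y=7), (x=3, y=8), (x=7, y=8), (x=4, y=9), (x=6, y=9), (x=5, y=10)
  Distance 3: (x=5, y=5), (x=4, y=6), (x=6, y=6), (x=3, y=7), (x=7, y=7), (x=2, y=8), (x=8, y=8), (x=3, y=9), (x=7, y=9), (x=4, y=10), (x=6, y=10), (x=5, y=11)  <- goal reached here
One shortest path (3 moves): (x=5, y=8) -> (x=4, y=8) -> (x=4, y=7) -> (x=4, y=6)

Answer: Shortest path length: 3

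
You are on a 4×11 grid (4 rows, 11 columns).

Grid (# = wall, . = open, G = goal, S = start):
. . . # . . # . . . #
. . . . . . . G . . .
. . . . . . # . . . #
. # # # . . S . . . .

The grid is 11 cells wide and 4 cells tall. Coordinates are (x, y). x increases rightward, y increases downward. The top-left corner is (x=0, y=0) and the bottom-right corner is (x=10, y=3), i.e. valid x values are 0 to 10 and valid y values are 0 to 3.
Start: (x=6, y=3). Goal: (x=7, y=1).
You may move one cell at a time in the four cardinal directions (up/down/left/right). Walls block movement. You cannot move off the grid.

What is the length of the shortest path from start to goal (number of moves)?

Answer: Shortest path length: 3

Derivation:
BFS from (x=6, y=3) until reaching (x=7, y=1):
  Distance 0: (x=6, y=3)
  Distance 1: (x=5, y=3), (x=7, y=3)
  Distance 2: (x=5, y=2), (x=7, y=2), (x=4, y=3), (x=8, y=3)
  Distance 3: (x=5, y=1), (x=7, y=1), (x=4, y=2), (x=8, y=2), (x=9, y=3)  <- goal reached here
One shortest path (3 moves): (x=6, y=3) -> (x=7, y=3) -> (x=7, y=2) -> (x=7, y=1)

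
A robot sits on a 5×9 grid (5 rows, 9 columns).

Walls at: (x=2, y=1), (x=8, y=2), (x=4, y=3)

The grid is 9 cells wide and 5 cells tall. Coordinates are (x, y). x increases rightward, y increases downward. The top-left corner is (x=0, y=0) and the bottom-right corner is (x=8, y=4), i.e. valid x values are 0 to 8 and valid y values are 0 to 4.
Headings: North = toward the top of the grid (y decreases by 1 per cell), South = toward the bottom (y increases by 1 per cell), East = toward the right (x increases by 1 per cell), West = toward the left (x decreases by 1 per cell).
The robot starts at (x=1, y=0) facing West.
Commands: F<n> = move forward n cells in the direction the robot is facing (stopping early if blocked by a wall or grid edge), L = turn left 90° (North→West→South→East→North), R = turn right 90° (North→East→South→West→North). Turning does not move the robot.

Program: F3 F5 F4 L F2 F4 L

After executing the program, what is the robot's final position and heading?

Start: (x=1, y=0), facing West
  F3: move forward 1/3 (blocked), now at (x=0, y=0)
  F5: move forward 0/5 (blocked), now at (x=0, y=0)
  F4: move forward 0/4 (blocked), now at (x=0, y=0)
  L: turn left, now facing South
  F2: move forward 2, now at (x=0, y=2)
  F4: move forward 2/4 (blocked), now at (x=0, y=4)
  L: turn left, now facing East
Final: (x=0, y=4), facing East

Answer: Final position: (x=0, y=4), facing East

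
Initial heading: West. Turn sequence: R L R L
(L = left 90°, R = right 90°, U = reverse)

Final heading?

Start: West
  R (right (90° clockwise)) -> North
  L (left (90° counter-clockwise)) -> West
  R (right (90° clockwise)) -> North
  L (left (90° counter-clockwise)) -> West
Final: West

Answer: Final heading: West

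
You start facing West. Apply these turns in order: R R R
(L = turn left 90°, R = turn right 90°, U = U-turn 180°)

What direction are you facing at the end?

Start: West
  R (right (90° clockwise)) -> North
  R (right (90° clockwise)) -> East
  R (right (90° clockwise)) -> South
Final: South

Answer: Final heading: South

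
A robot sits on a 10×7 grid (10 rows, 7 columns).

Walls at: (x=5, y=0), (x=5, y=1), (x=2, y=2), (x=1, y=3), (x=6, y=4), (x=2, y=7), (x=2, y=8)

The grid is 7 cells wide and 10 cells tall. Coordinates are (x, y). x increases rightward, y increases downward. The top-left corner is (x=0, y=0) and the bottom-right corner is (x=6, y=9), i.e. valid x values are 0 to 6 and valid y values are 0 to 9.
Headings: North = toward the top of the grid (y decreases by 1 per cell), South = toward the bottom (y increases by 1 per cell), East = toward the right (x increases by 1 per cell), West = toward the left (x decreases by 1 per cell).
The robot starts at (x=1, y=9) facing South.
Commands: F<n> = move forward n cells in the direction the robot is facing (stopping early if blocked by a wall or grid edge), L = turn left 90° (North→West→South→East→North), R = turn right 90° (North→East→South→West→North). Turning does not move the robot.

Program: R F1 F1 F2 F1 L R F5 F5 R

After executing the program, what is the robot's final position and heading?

Answer: Final position: (x=0, y=9), facing North

Derivation:
Start: (x=1, y=9), facing South
  R: turn right, now facing West
  F1: move forward 1, now at (x=0, y=9)
  F1: move forward 0/1 (blocked), now at (x=0, y=9)
  F2: move forward 0/2 (blocked), now at (x=0, y=9)
  F1: move forward 0/1 (blocked), now at (x=0, y=9)
  L: turn left, now facing South
  R: turn right, now facing West
  F5: move forward 0/5 (blocked), now at (x=0, y=9)
  F5: move forward 0/5 (blocked), now at (x=0, y=9)
  R: turn right, now facing North
Final: (x=0, y=9), facing North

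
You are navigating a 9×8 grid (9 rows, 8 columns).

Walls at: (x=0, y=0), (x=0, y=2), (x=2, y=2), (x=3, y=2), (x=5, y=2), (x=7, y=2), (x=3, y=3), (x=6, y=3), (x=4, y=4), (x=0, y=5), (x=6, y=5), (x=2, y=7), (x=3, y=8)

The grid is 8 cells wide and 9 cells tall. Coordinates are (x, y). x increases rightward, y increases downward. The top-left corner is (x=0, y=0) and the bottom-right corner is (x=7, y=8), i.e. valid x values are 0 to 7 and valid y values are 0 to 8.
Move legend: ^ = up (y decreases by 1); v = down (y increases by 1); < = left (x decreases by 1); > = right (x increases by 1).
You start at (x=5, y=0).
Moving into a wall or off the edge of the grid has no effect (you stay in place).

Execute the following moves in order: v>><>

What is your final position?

Start: (x=5, y=0)
  v (down): (x=5, y=0) -> (x=5, y=1)
  > (right): (x=5, y=1) -> (x=6, y=1)
  > (right): (x=6, y=1) -> (x=7, y=1)
  < (left): (x=7, y=1) -> (x=6, y=1)
  > (right): (x=6, y=1) -> (x=7, y=1)
Final: (x=7, y=1)

Answer: Final position: (x=7, y=1)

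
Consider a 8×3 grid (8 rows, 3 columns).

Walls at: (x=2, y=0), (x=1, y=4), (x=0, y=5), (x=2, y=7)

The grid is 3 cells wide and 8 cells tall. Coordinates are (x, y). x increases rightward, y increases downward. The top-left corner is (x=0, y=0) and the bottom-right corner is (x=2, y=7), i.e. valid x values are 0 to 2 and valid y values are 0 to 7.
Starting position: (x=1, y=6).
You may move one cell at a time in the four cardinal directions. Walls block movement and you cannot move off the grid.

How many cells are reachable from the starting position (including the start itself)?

BFS flood-fill from (x=1, y=6):
  Distance 0: (x=1, y=6)
  Distance 1: (x=1, y=5), (x=0, y=6), (x=2, y=6), (x=1, y=7)
  Distance 2: (x=2, y=5), (x=0, y=7)
  Distance 3: (x=2, y=4)
  Distance 4: (x=2, y=3)
  Distance 5: (x=2, y=2), (x=1, y=3)
  Distance 6: (x=2, y=1), (x=1, y=2), (x=0, y=3)
  Distance 7: (x=1, y=1), (x=0, y=2), (x=0, y=4)
  Distance 8: (x=1, y=0), (x=0, y=1)
  Distance 9: (x=0, y=0)
Total reachable: 20 (grid has 20 open cells total)

Answer: Reachable cells: 20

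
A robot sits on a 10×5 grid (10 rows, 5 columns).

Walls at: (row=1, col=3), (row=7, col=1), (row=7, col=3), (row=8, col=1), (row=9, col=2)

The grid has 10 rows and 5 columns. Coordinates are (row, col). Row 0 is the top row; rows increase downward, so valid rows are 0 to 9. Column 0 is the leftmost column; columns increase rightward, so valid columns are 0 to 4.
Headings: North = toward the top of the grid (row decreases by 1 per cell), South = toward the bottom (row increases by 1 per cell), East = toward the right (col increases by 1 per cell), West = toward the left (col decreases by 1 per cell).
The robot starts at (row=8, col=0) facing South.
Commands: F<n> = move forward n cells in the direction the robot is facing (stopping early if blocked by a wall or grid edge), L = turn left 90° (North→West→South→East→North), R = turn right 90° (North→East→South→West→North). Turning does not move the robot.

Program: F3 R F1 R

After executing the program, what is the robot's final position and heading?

Answer: Final position: (row=9, col=0), facing North

Derivation:
Start: (row=8, col=0), facing South
  F3: move forward 1/3 (blocked), now at (row=9, col=0)
  R: turn right, now facing West
  F1: move forward 0/1 (blocked), now at (row=9, col=0)
  R: turn right, now facing North
Final: (row=9, col=0), facing North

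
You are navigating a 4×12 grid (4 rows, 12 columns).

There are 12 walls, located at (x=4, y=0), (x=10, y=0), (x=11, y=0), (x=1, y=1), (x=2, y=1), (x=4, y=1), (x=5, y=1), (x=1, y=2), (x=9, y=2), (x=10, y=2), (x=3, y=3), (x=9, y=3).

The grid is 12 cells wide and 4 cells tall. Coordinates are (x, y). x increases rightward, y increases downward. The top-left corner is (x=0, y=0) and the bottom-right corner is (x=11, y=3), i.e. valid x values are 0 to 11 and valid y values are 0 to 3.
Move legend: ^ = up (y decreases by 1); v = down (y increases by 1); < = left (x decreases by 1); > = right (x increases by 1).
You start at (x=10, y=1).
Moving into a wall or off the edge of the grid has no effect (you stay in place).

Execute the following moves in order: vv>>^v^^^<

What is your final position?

Answer: Final position: (x=10, y=1)

Derivation:
Start: (x=10, y=1)
  v (down): blocked, stay at (x=10, y=1)
  v (down): blocked, stay at (x=10, y=1)
  > (right): (x=10, y=1) -> (x=11, y=1)
  > (right): blocked, stay at (x=11, y=1)
  ^ (up): blocked, stay at (x=11, y=1)
  v (down): (x=11, y=1) -> (x=11, y=2)
  ^ (up): (x=11, y=2) -> (x=11, y=1)
  ^ (up): blocked, stay at (x=11, y=1)
  ^ (up): blocked, stay at (x=11, y=1)
  < (left): (x=11, y=1) -> (x=10, y=1)
Final: (x=10, y=1)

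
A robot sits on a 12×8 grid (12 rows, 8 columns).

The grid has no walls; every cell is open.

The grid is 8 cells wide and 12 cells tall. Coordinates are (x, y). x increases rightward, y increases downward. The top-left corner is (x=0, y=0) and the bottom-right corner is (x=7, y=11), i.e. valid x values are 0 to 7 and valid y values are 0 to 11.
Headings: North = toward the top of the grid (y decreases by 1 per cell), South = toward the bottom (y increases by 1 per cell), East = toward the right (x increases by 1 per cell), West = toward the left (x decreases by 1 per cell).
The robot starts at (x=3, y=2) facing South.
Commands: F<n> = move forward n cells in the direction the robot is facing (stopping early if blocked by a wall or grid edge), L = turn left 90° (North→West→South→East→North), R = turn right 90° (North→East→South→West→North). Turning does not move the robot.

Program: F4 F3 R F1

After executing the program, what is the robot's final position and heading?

Start: (x=3, y=2), facing South
  F4: move forward 4, now at (x=3, y=6)
  F3: move forward 3, now at (x=3, y=9)
  R: turn right, now facing West
  F1: move forward 1, now at (x=2, y=9)
Final: (x=2, y=9), facing West

Answer: Final position: (x=2, y=9), facing West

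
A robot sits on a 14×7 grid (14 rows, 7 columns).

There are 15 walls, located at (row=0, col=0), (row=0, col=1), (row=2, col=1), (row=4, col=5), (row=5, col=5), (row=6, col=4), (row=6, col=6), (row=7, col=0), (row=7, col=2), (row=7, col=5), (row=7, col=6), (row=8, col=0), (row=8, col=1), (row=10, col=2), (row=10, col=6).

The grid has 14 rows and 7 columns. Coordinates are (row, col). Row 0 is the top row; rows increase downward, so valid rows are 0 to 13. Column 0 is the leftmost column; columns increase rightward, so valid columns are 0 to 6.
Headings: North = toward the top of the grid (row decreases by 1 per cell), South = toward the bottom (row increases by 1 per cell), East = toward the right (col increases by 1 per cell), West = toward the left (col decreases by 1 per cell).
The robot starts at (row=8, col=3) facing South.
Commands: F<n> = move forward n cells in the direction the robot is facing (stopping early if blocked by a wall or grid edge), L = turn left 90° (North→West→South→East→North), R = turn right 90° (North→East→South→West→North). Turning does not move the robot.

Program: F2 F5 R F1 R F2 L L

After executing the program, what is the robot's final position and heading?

Start: (row=8, col=3), facing South
  F2: move forward 2, now at (row=10, col=3)
  F5: move forward 3/5 (blocked), now at (row=13, col=3)
  R: turn right, now facing West
  F1: move forward 1, now at (row=13, col=2)
  R: turn right, now facing North
  F2: move forward 2, now at (row=11, col=2)
  L: turn left, now facing West
  L: turn left, now facing South
Final: (row=11, col=2), facing South

Answer: Final position: (row=11, col=2), facing South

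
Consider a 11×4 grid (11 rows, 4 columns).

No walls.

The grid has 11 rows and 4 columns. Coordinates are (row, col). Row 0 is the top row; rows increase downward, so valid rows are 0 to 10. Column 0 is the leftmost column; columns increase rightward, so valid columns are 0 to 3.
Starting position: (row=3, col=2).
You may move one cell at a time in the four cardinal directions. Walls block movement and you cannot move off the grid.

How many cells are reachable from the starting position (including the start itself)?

Answer: Reachable cells: 44

Derivation:
BFS flood-fill from (row=3, col=2):
  Distance 0: (row=3, col=2)
  Distance 1: (row=2, col=2), (row=3, col=1), (row=3, col=3), (row=4, col=2)
  Distance 2: (row=1, col=2), (row=2, col=1), (row=2, col=3), (row=3, col=0), (row=4, col=1), (row=4, col=3), (row=5, col=2)
  Distance 3: (row=0, col=2), (row=1, col=1), (row=1, col=3), (row=2, col=0), (row=4, col=0), (row=5, col=1), (row=5, col=3), (row=6, col=2)
  Distance 4: (row=0, col=1), (row=0, col=3), (row=1, col=0), (row=5, col=0), (row=6, col=1), (row=6, col=3), (row=7, col=2)
  Distance 5: (row=0, col=0), (row=6, col=0), (row=7, col=1), (row=7, col=3), (row=8, col=2)
  Distance 6: (row=7, col=0), (row=8, col=1), (row=8, col=3), (row=9, col=2)
  Distance 7: (row=8, col=0), (row=9, col=1), (row=9, col=3), (row=10, col=2)
  Distance 8: (row=9, col=0), (row=10, col=1), (row=10, col=3)
  Distance 9: (row=10, col=0)
Total reachable: 44 (grid has 44 open cells total)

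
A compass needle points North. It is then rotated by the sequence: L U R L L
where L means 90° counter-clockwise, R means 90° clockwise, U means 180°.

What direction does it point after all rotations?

Answer: Final heading: North

Derivation:
Start: North
  L (left (90° counter-clockwise)) -> West
  U (U-turn (180°)) -> East
  R (right (90° clockwise)) -> South
  L (left (90° counter-clockwise)) -> East
  L (left (90° counter-clockwise)) -> North
Final: North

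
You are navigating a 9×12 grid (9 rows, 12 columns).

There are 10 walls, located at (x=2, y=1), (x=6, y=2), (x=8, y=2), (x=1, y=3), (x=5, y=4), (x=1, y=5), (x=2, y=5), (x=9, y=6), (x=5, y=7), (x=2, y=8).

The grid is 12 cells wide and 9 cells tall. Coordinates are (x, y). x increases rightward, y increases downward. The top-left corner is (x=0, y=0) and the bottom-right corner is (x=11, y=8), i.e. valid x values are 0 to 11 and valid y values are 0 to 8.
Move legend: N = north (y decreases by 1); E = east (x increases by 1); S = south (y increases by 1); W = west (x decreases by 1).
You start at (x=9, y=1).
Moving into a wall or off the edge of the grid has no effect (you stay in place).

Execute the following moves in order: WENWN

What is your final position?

Answer: Final position: (x=8, y=0)

Derivation:
Start: (x=9, y=1)
  W (west): (x=9, y=1) -> (x=8, y=1)
  E (east): (x=8, y=1) -> (x=9, y=1)
  N (north): (x=9, y=1) -> (x=9, y=0)
  W (west): (x=9, y=0) -> (x=8, y=0)
  N (north): blocked, stay at (x=8, y=0)
Final: (x=8, y=0)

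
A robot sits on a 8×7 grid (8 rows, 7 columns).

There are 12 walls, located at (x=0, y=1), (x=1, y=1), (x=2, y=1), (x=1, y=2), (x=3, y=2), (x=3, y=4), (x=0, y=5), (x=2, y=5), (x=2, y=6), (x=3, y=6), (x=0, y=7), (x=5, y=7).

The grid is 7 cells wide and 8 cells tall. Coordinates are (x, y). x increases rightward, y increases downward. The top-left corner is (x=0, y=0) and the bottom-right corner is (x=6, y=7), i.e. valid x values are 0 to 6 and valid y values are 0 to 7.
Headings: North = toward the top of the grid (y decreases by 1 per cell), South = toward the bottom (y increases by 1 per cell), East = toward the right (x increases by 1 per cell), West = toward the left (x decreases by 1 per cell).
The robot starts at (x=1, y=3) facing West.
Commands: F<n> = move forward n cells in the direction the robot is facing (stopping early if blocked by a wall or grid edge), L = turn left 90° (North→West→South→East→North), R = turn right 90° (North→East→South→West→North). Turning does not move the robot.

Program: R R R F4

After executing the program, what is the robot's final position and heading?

Answer: Final position: (x=1, y=7), facing South

Derivation:
Start: (x=1, y=3), facing West
  R: turn right, now facing North
  R: turn right, now facing East
  R: turn right, now facing South
  F4: move forward 4, now at (x=1, y=7)
Final: (x=1, y=7), facing South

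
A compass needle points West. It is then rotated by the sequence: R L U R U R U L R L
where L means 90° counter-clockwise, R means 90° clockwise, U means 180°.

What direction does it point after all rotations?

Start: West
  R (right (90° clockwise)) -> North
  L (left (90° counter-clockwise)) -> West
  U (U-turn (180°)) -> East
  R (right (90° clockwise)) -> South
  U (U-turn (180°)) -> North
  R (right (90° clockwise)) -> East
  U (U-turn (180°)) -> West
  L (left (90° counter-clockwise)) -> South
  R (right (90° clockwise)) -> West
  L (left (90° counter-clockwise)) -> South
Final: South

Answer: Final heading: South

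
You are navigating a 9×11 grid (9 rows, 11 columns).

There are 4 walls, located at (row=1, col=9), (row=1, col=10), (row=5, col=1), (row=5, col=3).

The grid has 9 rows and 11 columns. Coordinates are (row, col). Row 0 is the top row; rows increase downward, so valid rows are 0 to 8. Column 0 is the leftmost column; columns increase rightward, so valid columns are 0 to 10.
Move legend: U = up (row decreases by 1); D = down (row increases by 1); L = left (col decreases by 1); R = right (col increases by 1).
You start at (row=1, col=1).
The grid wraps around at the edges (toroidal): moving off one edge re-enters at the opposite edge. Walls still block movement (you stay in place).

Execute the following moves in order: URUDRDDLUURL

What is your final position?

Start: (row=1, col=1)
  U (up): (row=1, col=1) -> (row=0, col=1)
  R (right): (row=0, col=1) -> (row=0, col=2)
  U (up): (row=0, col=2) -> (row=8, col=2)
  D (down): (row=8, col=2) -> (row=0, col=2)
  R (right): (row=0, col=2) -> (row=0, col=3)
  D (down): (row=0, col=3) -> (row=1, col=3)
  D (down): (row=1, col=3) -> (row=2, col=3)
  L (left): (row=2, col=3) -> (row=2, col=2)
  U (up): (row=2, col=2) -> (row=1, col=2)
  U (up): (row=1, col=2) -> (row=0, col=2)
  R (right): (row=0, col=2) -> (row=0, col=3)
  L (left): (row=0, col=3) -> (row=0, col=2)
Final: (row=0, col=2)

Answer: Final position: (row=0, col=2)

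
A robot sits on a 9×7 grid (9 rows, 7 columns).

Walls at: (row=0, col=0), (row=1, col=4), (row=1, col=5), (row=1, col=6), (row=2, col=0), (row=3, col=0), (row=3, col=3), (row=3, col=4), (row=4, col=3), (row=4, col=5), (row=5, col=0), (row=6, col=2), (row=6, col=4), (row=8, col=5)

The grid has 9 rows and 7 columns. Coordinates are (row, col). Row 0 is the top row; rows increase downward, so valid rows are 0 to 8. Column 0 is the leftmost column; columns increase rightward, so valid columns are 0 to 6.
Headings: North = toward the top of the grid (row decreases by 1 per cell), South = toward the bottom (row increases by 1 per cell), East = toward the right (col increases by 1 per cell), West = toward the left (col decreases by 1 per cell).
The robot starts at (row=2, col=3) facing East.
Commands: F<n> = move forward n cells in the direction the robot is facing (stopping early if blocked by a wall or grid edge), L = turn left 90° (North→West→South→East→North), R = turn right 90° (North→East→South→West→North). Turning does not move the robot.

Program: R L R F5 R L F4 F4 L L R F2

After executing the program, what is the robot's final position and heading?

Answer: Final position: (row=2, col=5), facing East

Derivation:
Start: (row=2, col=3), facing East
  R: turn right, now facing South
  L: turn left, now facing East
  R: turn right, now facing South
  F5: move forward 0/5 (blocked), now at (row=2, col=3)
  R: turn right, now facing West
  L: turn left, now facing South
  F4: move forward 0/4 (blocked), now at (row=2, col=3)
  F4: move forward 0/4 (blocked), now at (row=2, col=3)
  L: turn left, now facing East
  L: turn left, now facing North
  R: turn right, now facing East
  F2: move forward 2, now at (row=2, col=5)
Final: (row=2, col=5), facing East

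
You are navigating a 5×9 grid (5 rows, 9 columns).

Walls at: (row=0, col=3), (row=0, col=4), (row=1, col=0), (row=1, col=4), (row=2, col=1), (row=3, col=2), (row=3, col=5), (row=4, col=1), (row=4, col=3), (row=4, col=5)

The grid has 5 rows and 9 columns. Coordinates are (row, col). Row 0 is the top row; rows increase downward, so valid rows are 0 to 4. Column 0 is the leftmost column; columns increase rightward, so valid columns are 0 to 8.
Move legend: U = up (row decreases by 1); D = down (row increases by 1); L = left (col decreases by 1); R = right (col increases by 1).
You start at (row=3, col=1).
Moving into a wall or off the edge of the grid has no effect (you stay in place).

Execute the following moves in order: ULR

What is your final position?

Answer: Final position: (row=3, col=1)

Derivation:
Start: (row=3, col=1)
  U (up): blocked, stay at (row=3, col=1)
  L (left): (row=3, col=1) -> (row=3, col=0)
  R (right): (row=3, col=0) -> (row=3, col=1)
Final: (row=3, col=1)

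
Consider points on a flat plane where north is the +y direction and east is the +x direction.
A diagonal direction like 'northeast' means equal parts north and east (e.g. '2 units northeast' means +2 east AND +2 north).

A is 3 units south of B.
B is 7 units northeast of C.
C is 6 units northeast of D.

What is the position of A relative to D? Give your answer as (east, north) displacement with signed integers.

Place D at the origin (east=0, north=0).
  C is 6 units northeast of D: delta (east=+6, north=+6); C at (east=6, north=6).
  B is 7 units northeast of C: delta (east=+7, north=+7); B at (east=13, north=13).
  A is 3 units south of B: delta (east=+0, north=-3); A at (east=13, north=10).
Therefore A relative to D: (east=13, north=10).

Answer: A is at (east=13, north=10) relative to D.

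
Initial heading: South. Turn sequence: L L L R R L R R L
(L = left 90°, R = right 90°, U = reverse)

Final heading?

Start: South
  L (left (90° counter-clockwise)) -> East
  L (left (90° counter-clockwise)) -> North
  L (left (90° counter-clockwise)) -> West
  R (right (90° clockwise)) -> North
  R (right (90° clockwise)) -> East
  L (left (90° counter-clockwise)) -> North
  R (right (90° clockwise)) -> East
  R (right (90° clockwise)) -> South
  L (left (90° counter-clockwise)) -> East
Final: East

Answer: Final heading: East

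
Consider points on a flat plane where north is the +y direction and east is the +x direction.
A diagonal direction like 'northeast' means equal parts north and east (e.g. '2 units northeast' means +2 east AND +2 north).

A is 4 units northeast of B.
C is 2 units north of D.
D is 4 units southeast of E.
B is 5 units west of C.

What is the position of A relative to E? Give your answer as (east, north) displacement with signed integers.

Answer: A is at (east=3, north=2) relative to E.

Derivation:
Place E at the origin (east=0, north=0).
  D is 4 units southeast of E: delta (east=+4, north=-4); D at (east=4, north=-4).
  C is 2 units north of D: delta (east=+0, north=+2); C at (east=4, north=-2).
  B is 5 units west of C: delta (east=-5, north=+0); B at (east=-1, north=-2).
  A is 4 units northeast of B: delta (east=+4, north=+4); A at (east=3, north=2).
Therefore A relative to E: (east=3, north=2).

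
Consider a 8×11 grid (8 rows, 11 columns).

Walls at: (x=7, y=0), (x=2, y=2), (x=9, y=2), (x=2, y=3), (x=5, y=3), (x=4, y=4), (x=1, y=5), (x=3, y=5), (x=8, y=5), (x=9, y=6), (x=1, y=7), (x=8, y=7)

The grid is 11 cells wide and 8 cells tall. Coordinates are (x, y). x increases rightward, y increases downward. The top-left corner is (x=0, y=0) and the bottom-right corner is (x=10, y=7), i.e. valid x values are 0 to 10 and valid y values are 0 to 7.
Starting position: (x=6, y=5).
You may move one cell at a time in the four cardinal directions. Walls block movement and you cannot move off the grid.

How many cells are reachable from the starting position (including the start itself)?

BFS flood-fill from (x=6, y=5):
  Distance 0: (x=6, y=5)
  Distance 1: (x=6, y=4), (x=5, y=5), (x=7, y=5), (x=6, y=6)
  Distance 2: (x=6, y=3), (x=5, y=4), (x=7, y=4), (x=4, y=5), (x=5, y=6), (x=7, y=6), (x=6, y=7)
  Distance 3: (x=6, y=2), (x=7, y=3), (x=8, y=4), (x=4, y=6), (x=8, y=6), (x=5, y=7), (x=7, y=7)
  Distance 4: (x=6, y=1), (x=5, y=2), (x=7, y=2), (x=8, y=3), (x=9, y=4), (x=3, y=6), (x=4, y=7)
  Distance 5: (x=6, y=0), (x=5, y=1), (x=7, y=1), (x=4, y=2), (x=8, y=2), (x=9, y=3), (x=10, y=4), (x=9, y=5), (x=2, y=6), (x=3, y=7)
  Distance 6: (x=5, y=0), (x=4, y=1), (x=8, y=1), (x=3, y=2), (x=4, y=3), (x=10, y=3), (x=2, y=5), (x=10, y=5), (x=1, y=6), (x=2, y=7)
  Distance 7: (x=4, y=0), (x=8, y=0), (x=3, y=1), (x=9, y=1), (x=10, y=2), (x=3, y=3), (x=2, y=4), (x=0, y=6), (x=10, y=6)
  Distance 8: (x=3, y=0), (x=9, y=0), (x=2, y=1), (x=10, y=1), (x=1, y=4), (x=3, y=4), (x=0, y=5), (x=0, y=7), (x=10, y=7)
  Distance 9: (x=2, y=0), (x=10, y=0), (x=1, y=1), (x=1, y=3), (x=0, y=4), (x=9, y=7)
  Distance 10: (x=1, y=0), (x=0, y=1), (x=1, y=2), (x=0, y=3)
  Distance 11: (x=0, y=0), (x=0, y=2)
Total reachable: 76 (grid has 76 open cells total)

Answer: Reachable cells: 76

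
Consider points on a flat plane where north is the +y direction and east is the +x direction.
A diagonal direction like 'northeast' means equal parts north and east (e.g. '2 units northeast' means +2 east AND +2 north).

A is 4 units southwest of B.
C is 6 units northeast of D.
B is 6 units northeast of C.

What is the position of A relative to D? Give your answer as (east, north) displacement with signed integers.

Place D at the origin (east=0, north=0).
  C is 6 units northeast of D: delta (east=+6, north=+6); C at (east=6, north=6).
  B is 6 units northeast of C: delta (east=+6, north=+6); B at (east=12, north=12).
  A is 4 units southwest of B: delta (east=-4, north=-4); A at (east=8, north=8).
Therefore A relative to D: (east=8, north=8).

Answer: A is at (east=8, north=8) relative to D.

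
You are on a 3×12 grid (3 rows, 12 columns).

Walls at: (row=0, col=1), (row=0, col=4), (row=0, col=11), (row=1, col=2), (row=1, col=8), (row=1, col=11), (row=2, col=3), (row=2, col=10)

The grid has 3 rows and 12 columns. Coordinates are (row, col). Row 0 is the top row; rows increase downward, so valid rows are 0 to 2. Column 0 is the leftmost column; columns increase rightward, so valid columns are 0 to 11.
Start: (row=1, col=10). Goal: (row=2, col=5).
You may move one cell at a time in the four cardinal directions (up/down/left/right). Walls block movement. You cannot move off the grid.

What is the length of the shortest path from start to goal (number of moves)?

BFS from (row=1, col=10) until reaching (row=2, col=5):
  Distance 0: (row=1, col=10)
  Distance 1: (row=0, col=10), (row=1, col=9)
  Distance 2: (row=0, col=9), (row=2, col=9)
  Distance 3: (row=0, col=8), (row=2, col=8)
  Distance 4: (row=0, col=7), (row=2, col=7)
  Distance 5: (row=0, col=6), (row=1, col=7), (row=2, col=6)
  Distance 6: (row=0, col=5), (row=1, col=6), (row=2, col=5)  <- goal reached here
One shortest path (6 moves): (row=1, col=10) -> (row=1, col=9) -> (row=2, col=9) -> (row=2, col=8) -> (row=2, col=7) -> (row=2, col=6) -> (row=2, col=5)

Answer: Shortest path length: 6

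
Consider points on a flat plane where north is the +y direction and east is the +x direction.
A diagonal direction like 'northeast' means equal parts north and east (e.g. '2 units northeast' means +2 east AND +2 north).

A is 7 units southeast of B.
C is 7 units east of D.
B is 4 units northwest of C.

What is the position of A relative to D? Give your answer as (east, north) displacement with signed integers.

Place D at the origin (east=0, north=0).
  C is 7 units east of D: delta (east=+7, north=+0); C at (east=7, north=0).
  B is 4 units northwest of C: delta (east=-4, north=+4); B at (east=3, north=4).
  A is 7 units southeast of B: delta (east=+7, north=-7); A at (east=10, north=-3).
Therefore A relative to D: (east=10, north=-3).

Answer: A is at (east=10, north=-3) relative to D.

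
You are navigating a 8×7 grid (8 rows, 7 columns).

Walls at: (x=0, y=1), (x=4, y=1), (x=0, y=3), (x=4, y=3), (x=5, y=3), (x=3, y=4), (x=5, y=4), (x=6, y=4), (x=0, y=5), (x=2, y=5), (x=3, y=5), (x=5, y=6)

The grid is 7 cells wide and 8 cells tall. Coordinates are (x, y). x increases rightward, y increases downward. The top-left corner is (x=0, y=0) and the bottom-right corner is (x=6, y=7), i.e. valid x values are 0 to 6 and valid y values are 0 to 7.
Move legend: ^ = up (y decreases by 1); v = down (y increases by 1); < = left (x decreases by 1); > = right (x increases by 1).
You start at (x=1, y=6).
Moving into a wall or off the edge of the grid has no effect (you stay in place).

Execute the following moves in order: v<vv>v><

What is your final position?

Start: (x=1, y=6)
  v (down): (x=1, y=6) -> (x=1, y=7)
  < (left): (x=1, y=7) -> (x=0, y=7)
  v (down): blocked, stay at (x=0, y=7)
  v (down): blocked, stay at (x=0, y=7)
  > (right): (x=0, y=7) -> (x=1, y=7)
  v (down): blocked, stay at (x=1, y=7)
  > (right): (x=1, y=7) -> (x=2, y=7)
  < (left): (x=2, y=7) -> (x=1, y=7)
Final: (x=1, y=7)

Answer: Final position: (x=1, y=7)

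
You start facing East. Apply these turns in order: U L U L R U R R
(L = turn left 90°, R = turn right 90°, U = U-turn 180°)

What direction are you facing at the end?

Start: East
  U (U-turn (180°)) -> West
  L (left (90° counter-clockwise)) -> South
  U (U-turn (180°)) -> North
  L (left (90° counter-clockwise)) -> West
  R (right (90° clockwise)) -> North
  U (U-turn (180°)) -> South
  R (right (90° clockwise)) -> West
  R (right (90° clockwise)) -> North
Final: North

Answer: Final heading: North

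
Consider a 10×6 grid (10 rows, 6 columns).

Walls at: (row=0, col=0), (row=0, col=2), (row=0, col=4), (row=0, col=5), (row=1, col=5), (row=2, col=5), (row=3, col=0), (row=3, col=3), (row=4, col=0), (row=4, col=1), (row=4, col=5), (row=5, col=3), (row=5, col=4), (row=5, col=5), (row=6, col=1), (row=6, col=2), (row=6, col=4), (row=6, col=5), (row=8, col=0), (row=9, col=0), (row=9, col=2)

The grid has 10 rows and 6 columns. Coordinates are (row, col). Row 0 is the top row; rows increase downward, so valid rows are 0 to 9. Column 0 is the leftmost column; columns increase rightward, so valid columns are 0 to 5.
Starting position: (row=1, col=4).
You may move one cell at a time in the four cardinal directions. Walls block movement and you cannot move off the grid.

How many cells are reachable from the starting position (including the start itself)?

Answer: Reachable cells: 39

Derivation:
BFS flood-fill from (row=1, col=4):
  Distance 0: (row=1, col=4)
  Distance 1: (row=1, col=3), (row=2, col=4)
  Distance 2: (row=0, col=3), (row=1, col=2), (row=2, col=3), (row=3, col=4)
  Distance 3: (row=1, col=1), (row=2, col=2), (row=3, col=5), (row=4, col=4)
  Distance 4: (row=0, col=1), (row=1, col=0), (row=2, col=1), (row=3, col=2), (row=4, col=3)
  Distance 5: (row=2, col=0), (row=3, col=1), (row=4, col=2)
  Distance 6: (row=5, col=2)
  Distance 7: (row=5, col=1)
  Distance 8: (row=5, col=0)
  Distance 9: (row=6, col=0)
  Distance 10: (row=7, col=0)
  Distance 11: (row=7, col=1)
  Distance 12: (row=7, col=2), (row=8, col=1)
  Distance 13: (row=7, col=3), (row=8, col=2), (row=9, col=1)
  Distance 14: (row=6, col=3), (row=7, col=4), (row=8, col=3)
  Distance 15: (row=7, col=5), (row=8, col=4), (row=9, col=3)
  Distance 16: (row=8, col=5), (row=9, col=4)
  Distance 17: (row=9, col=5)
Total reachable: 39 (grid has 39 open cells total)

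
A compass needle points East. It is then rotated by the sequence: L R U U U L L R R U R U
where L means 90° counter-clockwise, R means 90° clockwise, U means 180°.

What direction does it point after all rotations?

Answer: Final heading: North

Derivation:
Start: East
  L (left (90° counter-clockwise)) -> North
  R (right (90° clockwise)) -> East
  U (U-turn (180°)) -> West
  U (U-turn (180°)) -> East
  U (U-turn (180°)) -> West
  L (left (90° counter-clockwise)) -> South
  L (left (90° counter-clockwise)) -> East
  R (right (90° clockwise)) -> South
  R (right (90° clockwise)) -> West
  U (U-turn (180°)) -> East
  R (right (90° clockwise)) -> South
  U (U-turn (180°)) -> North
Final: North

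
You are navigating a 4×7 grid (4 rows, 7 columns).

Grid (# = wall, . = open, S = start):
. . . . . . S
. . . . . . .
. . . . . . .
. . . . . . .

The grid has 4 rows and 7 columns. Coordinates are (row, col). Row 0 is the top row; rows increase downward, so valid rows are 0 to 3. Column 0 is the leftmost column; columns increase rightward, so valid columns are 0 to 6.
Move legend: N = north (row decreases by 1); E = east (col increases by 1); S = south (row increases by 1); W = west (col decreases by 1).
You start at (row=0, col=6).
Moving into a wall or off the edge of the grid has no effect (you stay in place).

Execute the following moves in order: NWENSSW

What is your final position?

Start: (row=0, col=6)
  N (north): blocked, stay at (row=0, col=6)
  W (west): (row=0, col=6) -> (row=0, col=5)
  E (east): (row=0, col=5) -> (row=0, col=6)
  N (north): blocked, stay at (row=0, col=6)
  S (south): (row=0, col=6) -> (row=1, col=6)
  S (south): (row=1, col=6) -> (row=2, col=6)
  W (west): (row=2, col=6) -> (row=2, col=5)
Final: (row=2, col=5)

Answer: Final position: (row=2, col=5)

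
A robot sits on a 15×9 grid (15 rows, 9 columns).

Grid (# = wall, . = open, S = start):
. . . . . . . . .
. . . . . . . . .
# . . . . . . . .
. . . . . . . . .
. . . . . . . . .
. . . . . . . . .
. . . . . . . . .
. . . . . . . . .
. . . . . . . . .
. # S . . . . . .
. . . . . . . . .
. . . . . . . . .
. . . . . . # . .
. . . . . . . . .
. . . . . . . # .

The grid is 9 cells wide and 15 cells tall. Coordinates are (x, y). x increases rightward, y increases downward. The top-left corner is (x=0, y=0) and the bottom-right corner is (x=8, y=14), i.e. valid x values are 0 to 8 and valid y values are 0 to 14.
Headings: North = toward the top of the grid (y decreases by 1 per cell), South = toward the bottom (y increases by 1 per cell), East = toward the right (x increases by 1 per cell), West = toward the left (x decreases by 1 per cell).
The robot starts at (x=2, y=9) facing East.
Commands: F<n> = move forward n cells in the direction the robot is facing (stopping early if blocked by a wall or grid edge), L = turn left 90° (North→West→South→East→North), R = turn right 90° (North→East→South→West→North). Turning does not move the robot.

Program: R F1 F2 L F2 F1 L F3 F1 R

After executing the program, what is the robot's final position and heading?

Answer: Final position: (x=5, y=8), facing East

Derivation:
Start: (x=2, y=9), facing East
  R: turn right, now facing South
  F1: move forward 1, now at (x=2, y=10)
  F2: move forward 2, now at (x=2, y=12)
  L: turn left, now facing East
  F2: move forward 2, now at (x=4, y=12)
  F1: move forward 1, now at (x=5, y=12)
  L: turn left, now facing North
  F3: move forward 3, now at (x=5, y=9)
  F1: move forward 1, now at (x=5, y=8)
  R: turn right, now facing East
Final: (x=5, y=8), facing East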